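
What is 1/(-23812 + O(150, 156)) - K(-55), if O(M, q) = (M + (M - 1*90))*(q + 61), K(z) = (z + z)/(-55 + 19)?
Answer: -299168/97911 ≈ -3.0555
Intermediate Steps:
K(z) = -z/18 (K(z) = (2*z)/(-36) = (2*z)*(-1/36) = -z/18)
O(M, q) = (-90 + 2*M)*(61 + q) (O(M, q) = (M + (M - 90))*(61 + q) = (M + (-90 + M))*(61 + q) = (-90 + 2*M)*(61 + q))
1/(-23812 + O(150, 156)) - K(-55) = 1/(-23812 + (-5490 - 90*156 + 122*150 + 2*150*156)) - (-1)*(-55)/18 = 1/(-23812 + (-5490 - 14040 + 18300 + 46800)) - 1*55/18 = 1/(-23812 + 45570) - 55/18 = 1/21758 - 55/18 = -299168/97911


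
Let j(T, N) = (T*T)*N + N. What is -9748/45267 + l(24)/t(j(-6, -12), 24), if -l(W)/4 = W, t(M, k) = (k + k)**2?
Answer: -93073/362136 ≈ -0.25701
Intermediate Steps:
j(T, N) = N + N*T**2 (j(T, N) = T**2*N + N = N*T**2 + N = N + N*T**2)
t(M, k) = 4*k**2 (t(M, k) = (2*k)**2 = 4*k**2)
l(W) = -4*W
-9748/45267 + l(24)/t(j(-6, -12), 24) = -9748/45267 + (-4*24)/((4*24**2)) = -9748*1/45267 - 96/(4*576) = -9748/45267 - 96/2304 = -9748/45267 - 96*1/2304 = -9748/45267 - 1/24 = -93073/362136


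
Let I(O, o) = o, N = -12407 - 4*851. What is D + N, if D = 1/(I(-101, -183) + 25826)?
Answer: -405441472/25643 ≈ -15811.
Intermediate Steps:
N = -15811 (N = -12407 - 3404 = -15811)
D = 1/25643 (D = 1/(-183 + 25826) = 1/25643 ≈ 3.8997e-5)
D + N = 1/25643 - 15811 = -405441472/25643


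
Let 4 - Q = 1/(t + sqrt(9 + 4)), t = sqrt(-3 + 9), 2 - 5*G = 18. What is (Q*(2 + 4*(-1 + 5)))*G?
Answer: 288*(1 - 4*sqrt(6) - 4*sqrt(13))/(5*(sqrt(6) + sqrt(13))) ≈ -220.89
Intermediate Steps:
G = -16/5 (G = 2/5 - 1/5*18 = 2/5 - 18/5 = -16/5 ≈ -3.2000)
t = sqrt(6) ≈ 2.4495
Q = 4 - 1/(sqrt(6) + sqrt(13)) (Q = 4 - 1/(sqrt(6) + sqrt(9 + 4)) = 4 - 1/(sqrt(6) + sqrt(13)) ≈ 3.8348)
(Q*(2 + 4*(-1 + 5)))*G = (((-1 + 4*sqrt(6) + 4*sqrt(13))/(sqrt(6) + sqrt(13)))*(2 + 4*(-1 + 5)))*(-16/5) = (((-1 + 4*sqrt(6) + 4*sqrt(13))/(sqrt(6) + sqrt(13)))*(2 + 4*4))*(-16/5) = (((-1 + 4*sqrt(6) + 4*sqrt(13))/(sqrt(6) + sqrt(13)))*(2 + 16))*(-16/5) = (((-1 + 4*sqrt(6) + 4*sqrt(13))/(sqrt(6) + sqrt(13)))*18)*(-16/5) = (18*(-1 + 4*sqrt(6) + 4*sqrt(13))/(sqrt(6) + sqrt(13)))*(-16/5) = -288*(-1 + 4*sqrt(6) + 4*sqrt(13))/(5*(sqrt(6) + sqrt(13)))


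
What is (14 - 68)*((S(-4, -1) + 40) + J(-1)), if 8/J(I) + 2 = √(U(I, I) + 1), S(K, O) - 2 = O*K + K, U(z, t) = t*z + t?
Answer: -1836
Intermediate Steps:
U(z, t) = t + t*z
S(K, O) = 2 + K + K*O (S(K, O) = 2 + (O*K + K) = 2 + (K*O + K) = 2 + (K + K*O) = 2 + K + K*O)
J(I) = 8/(-2 + √(1 + I*(1 + I))) (J(I) = 8/(-2 + √(I*(1 + I) + 1)) = 8/(-2 + √(1 + I*(1 + I))))
(14 - 68)*((S(-4, -1) + 40) + J(-1)) = (14 - 68)*(((2 - 4 - 4*(-1)) + 40) + 8/(-2 + √(1 - (1 - 1)))) = -54*(((2 - 4 + 4) + 40) + 8/(-2 + √(1 - 1*0))) = -54*((2 + 40) + 8/(-2 + √(1 + 0))) = -54*(42 + 8/(-2 + √1)) = -54*(42 + 8/(-2 + 1)) = -54*(42 + 8/(-1)) = -54*(42 + 8*(-1)) = -54*(42 - 8) = -54*34 = -1836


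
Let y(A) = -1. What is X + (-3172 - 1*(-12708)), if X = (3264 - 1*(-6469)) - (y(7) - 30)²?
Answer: 18308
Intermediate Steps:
X = 8772 (X = (3264 - 1*(-6469)) - (-1 - 30)² = (3264 + 6469) - 1*(-31)² = 9733 - 1*961 = 9733 - 961 = 8772)
X + (-3172 - 1*(-12708)) = 8772 + (-3172 - 1*(-12708)) = 8772 + (-3172 + 12708) = 8772 + 9536 = 18308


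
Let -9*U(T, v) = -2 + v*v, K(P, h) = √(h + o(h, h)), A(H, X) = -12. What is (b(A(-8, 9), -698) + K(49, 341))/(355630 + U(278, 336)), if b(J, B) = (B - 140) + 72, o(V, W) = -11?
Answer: -3447/1543888 + 9*√330/3087776 ≈ -0.0021797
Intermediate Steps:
b(J, B) = -68 + B (b(J, B) = (-140 + B) + 72 = -68 + B)
K(P, h) = √(-11 + h) (K(P, h) = √(h - 11) = √(-11 + h))
U(T, v) = 2/9 - v²/9 (U(T, v) = -(-2 + v*v)/9 = -(-2 + v²)/9 = 2/9 - v²/9)
(b(A(-8, 9), -698) + K(49, 341))/(355630 + U(278, 336)) = ((-68 - 698) + √(-11 + 341))/(355630 + (2/9 - ⅑*336²)) = (-766 + √330)/(355630 + (2/9 - ⅑*112896)) = (-766 + √330)/(355630 + (2/9 - 12544)) = (-766 + √330)/(355630 - 112894/9) = (-766 + √330)/(3087776/9) = (-766 + √330)*(9/3087776) = -3447/1543888 + 9*√330/3087776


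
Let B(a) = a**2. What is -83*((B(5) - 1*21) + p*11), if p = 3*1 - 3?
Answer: -332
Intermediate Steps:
p = 0 (p = 3 - 3 = 0)
-83*((B(5) - 1*21) + p*11) = -83*((5**2 - 1*21) + 0*11) = -83*((25 - 21) + 0) = -83*(4 + 0) = -83*4 = -332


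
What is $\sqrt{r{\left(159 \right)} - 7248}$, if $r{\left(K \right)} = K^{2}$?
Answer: $\sqrt{18033} \approx 134.29$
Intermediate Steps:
$\sqrt{r{\left(159 \right)} - 7248} = \sqrt{159^{2} - 7248} = \sqrt{25281 - 7248} = \sqrt{18033}$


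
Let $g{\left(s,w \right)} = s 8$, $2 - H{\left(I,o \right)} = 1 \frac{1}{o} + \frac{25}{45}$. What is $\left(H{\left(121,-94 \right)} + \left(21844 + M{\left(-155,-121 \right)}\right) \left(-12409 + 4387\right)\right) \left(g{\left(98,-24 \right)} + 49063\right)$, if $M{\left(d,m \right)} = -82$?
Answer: $- \frac{7361915847535711}{846} \approx -8.702 \cdot 10^{12}$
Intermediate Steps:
$H{\left(I,o \right)} = \frac{13}{9} - \frac{1}{o}$ ($H{\left(I,o \right)} = 2 - \left(1 \frac{1}{o} + \frac{25}{45}\right) = 2 - \left(\frac{1}{o} + 25 \cdot \frac{1}{45}\right) = 2 - \left(\frac{1}{o} + \frac{5}{9}\right) = 2 - \left(\frac{5}{9} + \frac{1}{o}\right) = \frac{13}{9} - \frac{1}{o}$)
$g{\left(s,w \right)} = 8 s$
$\left(H{\left(121,-94 \right)} + \left(21844 + M{\left(-155,-121 \right)}\right) \left(-12409 + 4387\right)\right) \left(g{\left(98,-24 \right)} + 49063\right) = \left(\left(\frac{13}{9} - \frac{1}{-94}\right) + \left(21844 - 82\right) \left(-12409 + 4387\right)\right) \left(8 \cdot 98 + 49063\right) = \left(\left(\frac{13}{9} - - \frac{1}{94}\right) + 21762 \left(-8022\right)\right) \left(784 + 49063\right) = \left(\left(\frac{13}{9} + \frac{1}{94}\right) - 174574764\right) 49847 = \left(\frac{1231}{846} - 174574764\right) 49847 = \left(- \frac{147690249113}{846}\right) 49847 = - \frac{7361915847535711}{846}$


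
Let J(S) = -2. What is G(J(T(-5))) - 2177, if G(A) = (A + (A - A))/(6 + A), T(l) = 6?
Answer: -4355/2 ≈ -2177.5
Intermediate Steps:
G(A) = A/(6 + A) (G(A) = (A + 0)/(6 + A) = A/(6 + A))
G(J(T(-5))) - 2177 = -2/(6 - 2) - 2177 = -2/4 - 2177 = -2*¼ - 2177 = -½ - 2177 = -4355/2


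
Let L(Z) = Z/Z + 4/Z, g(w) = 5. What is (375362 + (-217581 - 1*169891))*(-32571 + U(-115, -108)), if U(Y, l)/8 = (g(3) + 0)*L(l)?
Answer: 10637145470/27 ≈ 3.9397e+8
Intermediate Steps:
L(Z) = 1 + 4/Z
U(Y, l) = 40*(4 + l)/l (U(Y, l) = 8*((5 + 0)*((4 + l)/l)) = 8*(5*((4 + l)/l)) = 8*(5*(4 + l)/l) = 40*(4 + l)/l)
(375362 + (-217581 - 1*169891))*(-32571 + U(-115, -108)) = (375362 + (-217581 - 1*169891))*(-32571 + (40 + 160/(-108))) = (375362 + (-217581 - 169891))*(-32571 + (40 + 160*(-1/108))) = (375362 - 387472)*(-32571 + (40 - 40/27)) = -12110*(-32571 + 1040/27) = -12110*(-878377/27) = 10637145470/27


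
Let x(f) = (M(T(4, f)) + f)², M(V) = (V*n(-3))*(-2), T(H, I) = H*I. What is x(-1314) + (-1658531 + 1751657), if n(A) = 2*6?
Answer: 15582622026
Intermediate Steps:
n(A) = 12
M(V) = -24*V (M(V) = (V*12)*(-2) = (12*V)*(-2) = -24*V)
x(f) = 9025*f² (x(f) = (-96*f + f)² = (-95*f)² = 9025*f²)
x(-1314) + (-1658531 + 1751657) = 9025*(-1314)² + (-1658531 + 1751657) = 9025*1726596 + 93126 = 15582528900 + 93126 = 15582622026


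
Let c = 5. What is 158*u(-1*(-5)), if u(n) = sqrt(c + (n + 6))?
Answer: 632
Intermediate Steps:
u(n) = sqrt(11 + n) (u(n) = sqrt(5 + (n + 6)) = sqrt(5 + (6 + n)) = sqrt(11 + n))
158*u(-1*(-5)) = 158*sqrt(11 - 1*(-5)) = 158*sqrt(11 + 5) = 158*sqrt(16) = 158*4 = 632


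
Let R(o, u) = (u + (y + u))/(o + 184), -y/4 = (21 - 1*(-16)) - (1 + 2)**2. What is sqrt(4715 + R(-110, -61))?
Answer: sqrt(6450506)/37 ≈ 68.643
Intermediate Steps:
y = -112 (y = -4*((21 - 1*(-16)) - (1 + 2)**2) = -4*((21 + 16) - 1*3**2) = -4*(37 - 1*9) = -4*(37 - 9) = -4*28 = -112)
R(o, u) = (-112 + 2*u)/(184 + o) (R(o, u) = (u + (-112 + u))/(o + 184) = (-112 + 2*u)/(184 + o))
sqrt(4715 + R(-110, -61)) = sqrt(4715 + 2*(-56 - 61)/(184 - 110)) = sqrt(4715 + 2*(-117)/74) = sqrt(4715 + 2*(1/74)*(-117)) = sqrt(4715 - 117/37) = sqrt(174338/37) = sqrt(6450506)/37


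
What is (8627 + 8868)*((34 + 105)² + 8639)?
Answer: 489160200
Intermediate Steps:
(8627 + 8868)*((34 + 105)² + 8639) = 17495*(139² + 8639) = 17495*(19321 + 8639) = 17495*27960 = 489160200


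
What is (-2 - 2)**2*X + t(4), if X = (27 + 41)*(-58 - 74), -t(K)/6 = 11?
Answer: -143682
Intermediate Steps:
t(K) = -66 (t(K) = -6*11 = -66)
X = -8976 (X = 68*(-132) = -8976)
(-2 - 2)**2*X + t(4) = (-2 - 2)**2*(-8976) - 66 = (-4)**2*(-8976) - 66 = 16*(-8976) - 66 = -143616 - 66 = -143682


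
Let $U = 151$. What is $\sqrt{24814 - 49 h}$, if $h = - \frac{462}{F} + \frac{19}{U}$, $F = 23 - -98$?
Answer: $\frac{\sqrt{68959024431}}{1661} \approx 158.1$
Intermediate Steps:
$F = 121$ ($F = 23 + 98 = 121$)
$h = - \frac{6133}{1661}$ ($h = - \frac{462}{121} + \frac{19}{151} = \left(-462\right) \frac{1}{121} + 19 \cdot \frac{1}{151} = - \frac{42}{11} + \frac{19}{151} = - \frac{6133}{1661} \approx -3.6924$)
$\sqrt{24814 - 49 h} = \sqrt{24814 - - \frac{300517}{1661}} = \sqrt{24814 + \frac{300517}{1661}} = \sqrt{\frac{41516571}{1661}} = \frac{\sqrt{68959024431}}{1661}$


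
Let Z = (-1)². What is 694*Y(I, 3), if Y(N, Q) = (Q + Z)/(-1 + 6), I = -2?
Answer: 2776/5 ≈ 555.20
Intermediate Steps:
Z = 1
Y(N, Q) = ⅕ + Q/5 (Y(N, Q) = (Q + 1)/(-1 + 6) = (1 + Q)/5 = (1 + Q)*(⅕) = ⅕ + Q/5)
694*Y(I, 3) = 694*(⅕ + (⅕)*3) = 694*(⅕ + ⅗) = 694*(⅘) = 2776/5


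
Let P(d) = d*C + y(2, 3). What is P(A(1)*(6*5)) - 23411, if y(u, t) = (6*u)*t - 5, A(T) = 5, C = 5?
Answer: -22630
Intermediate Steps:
y(u, t) = -5 + 6*t*u (y(u, t) = 6*t*u - 5 = -5 + 6*t*u)
P(d) = 31 + 5*d (P(d) = d*5 + (-5 + 6*3*2) = 5*d + (-5 + 36) = 5*d + 31 = 31 + 5*d)
P(A(1)*(6*5)) - 23411 = (31 + 5*(5*(6*5))) - 23411 = (31 + 5*(5*30)) - 23411 = (31 + 5*150) - 23411 = (31 + 750) - 23411 = 781 - 23411 = -22630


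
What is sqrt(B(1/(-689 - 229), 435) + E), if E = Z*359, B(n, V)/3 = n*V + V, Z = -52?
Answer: I*sqrt(180659442)/102 ≈ 131.77*I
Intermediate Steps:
B(n, V) = 3*V + 3*V*n (B(n, V) = 3*(n*V + V) = 3*(V*n + V) = 3*(V + V*n) = 3*V + 3*V*n)
E = -18668 (E = -52*359 = -18668)
sqrt(B(1/(-689 - 229), 435) + E) = sqrt(3*435*(1 + 1/(-689 - 229)) - 18668) = sqrt(3*435*(1 + 1/(-918)) - 18668) = sqrt(3*435*(1 - 1/918) - 18668) = sqrt(3*435*(917/918) - 18668) = sqrt(132965/102 - 18668) = sqrt(-1771171/102) = I*sqrt(180659442)/102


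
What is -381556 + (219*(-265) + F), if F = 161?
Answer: -439430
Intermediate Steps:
-381556 + (219*(-265) + F) = -381556 + (219*(-265) + 161) = -381556 + (-58035 + 161) = -381556 - 57874 = -439430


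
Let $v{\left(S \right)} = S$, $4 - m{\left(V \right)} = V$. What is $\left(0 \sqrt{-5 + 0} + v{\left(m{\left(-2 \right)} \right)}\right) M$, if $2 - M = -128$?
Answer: $780$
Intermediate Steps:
$M = 130$ ($M = 2 - -128 = 2 + 128 = 130$)
$m{\left(V \right)} = 4 - V$
$\left(0 \sqrt{-5 + 0} + v{\left(m{\left(-2 \right)} \right)}\right) M = \left(0 \sqrt{-5 + 0} + \left(4 - -2\right)\right) 130 = \left(0 \sqrt{-5} + \left(4 + 2\right)\right) 130 = \left(0 i \sqrt{5} + 6\right) 130 = \left(0 + 6\right) 130 = 6 \cdot 130 = 780$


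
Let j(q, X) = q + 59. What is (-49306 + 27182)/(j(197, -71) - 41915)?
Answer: 22124/41659 ≈ 0.53107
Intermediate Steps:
j(q, X) = 59 + q
(-49306 + 27182)/(j(197, -71) - 41915) = (-49306 + 27182)/((59 + 197) - 41915) = -22124/(256 - 41915) = -22124/(-41659) = -22124*(-1/41659) = 22124/41659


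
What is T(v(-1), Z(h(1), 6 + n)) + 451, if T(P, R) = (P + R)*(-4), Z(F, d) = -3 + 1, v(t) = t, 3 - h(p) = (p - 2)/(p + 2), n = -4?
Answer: 463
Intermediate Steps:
h(p) = 3 - (-2 + p)/(2 + p) (h(p) = 3 - (p - 2)/(p + 2) = 3 - (-2 + p)/(2 + p))
Z(F, d) = -2
T(P, R) = -4*P - 4*R
T(v(-1), Z(h(1), 6 + n)) + 451 = (-4*(-1) - 4*(-2)) + 451 = (4 + 8) + 451 = 12 + 451 = 463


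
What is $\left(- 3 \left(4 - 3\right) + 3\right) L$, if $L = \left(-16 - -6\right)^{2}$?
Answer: $0$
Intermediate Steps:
$L = 100$ ($L = \left(-16 + 6\right)^{2} = \left(-10\right)^{2} = 100$)
$\left(- 3 \left(4 - 3\right) + 3\right) L = \left(- 3 \left(4 - 3\right) + 3\right) 100 = \left(\left(-3\right) 1 + 3\right) 100 = \left(-3 + 3\right) 100 = 0 \cdot 100 = 0$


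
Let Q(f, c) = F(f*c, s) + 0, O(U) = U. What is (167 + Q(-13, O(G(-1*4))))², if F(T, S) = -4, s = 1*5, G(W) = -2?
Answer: 26569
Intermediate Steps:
s = 5
Q(f, c) = -4 (Q(f, c) = -4 + 0 = -4)
(167 + Q(-13, O(G(-1*4))))² = (167 - 4)² = 163² = 26569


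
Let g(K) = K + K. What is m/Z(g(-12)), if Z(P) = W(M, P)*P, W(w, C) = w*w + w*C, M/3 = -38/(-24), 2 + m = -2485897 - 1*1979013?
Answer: -2976608/1463 ≈ -2034.6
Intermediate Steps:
g(K) = 2*K
m = -4464912 (m = -2 + (-2485897 - 1*1979013) = -2 + (-2485897 - 1979013) = -2 - 4464910 = -4464912)
M = 19/4 (M = 3*(-38/(-24)) = 3*(-38*(-1/24)) = 3*(19/12) = 19/4 ≈ 4.7500)
W(w, C) = w² + C*w
Z(P) = P*(361/16 + 19*P/4) (Z(P) = (19*(P + 19/4)/4)*P = (19*(19/4 + P)/4)*P = (361/16 + 19*P/4)*P = P*(361/16 + 19*P/4))
m/Z(g(-12)) = -4464912*(-2/(57*(19 + 4*(2*(-12))))) = -4464912*(-2/(57*(19 + 4*(-24)))) = -4464912*(-2/(57*(19 - 96))) = -4464912/((19/16)*(-24)*(-77)) = -4464912/4389/2 = -4464912*2/4389 = -2976608/1463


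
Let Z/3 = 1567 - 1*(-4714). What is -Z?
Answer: -18843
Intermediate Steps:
Z = 18843 (Z = 3*(1567 - 1*(-4714)) = 3*(1567 + 4714) = 3*6281 = 18843)
-Z = -1*18843 = -18843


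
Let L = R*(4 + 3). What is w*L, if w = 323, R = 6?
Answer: 13566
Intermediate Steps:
L = 42 (L = 6*(4 + 3) = 6*7 = 42)
w*L = 323*42 = 13566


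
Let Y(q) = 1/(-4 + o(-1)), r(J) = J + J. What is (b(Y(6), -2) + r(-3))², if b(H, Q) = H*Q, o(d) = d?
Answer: 784/25 ≈ 31.360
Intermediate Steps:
r(J) = 2*J
Y(q) = -⅕ (Y(q) = 1/(-4 - 1) = 1/(-5) = -⅕)
(b(Y(6), -2) + r(-3))² = (-⅕*(-2) + 2*(-3))² = (⅖ - 6)² = (-28/5)² = 784/25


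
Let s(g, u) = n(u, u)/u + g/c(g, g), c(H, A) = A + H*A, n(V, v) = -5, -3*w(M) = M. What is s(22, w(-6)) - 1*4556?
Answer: -209689/46 ≈ -4558.5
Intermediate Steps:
w(M) = -M/3
c(H, A) = A + A*H
s(g, u) = 1/(1 + g) - 5/u (s(g, u) = -5/u + g/((g*(1 + g))) = -5/u + g*(1/(g*(1 + g))) = -5/u + 1/(1 + g) = 1/(1 + g) - 5/u)
s(22, w(-6)) - 1*4556 = (-5 - 1/3*(-6) - 5*22)/(((-1/3*(-6)))*(1 + 22)) - 1*4556 = (-5 + 2 - 110)/(2*23) - 4556 = (1/2)*(1/23)*(-113) - 4556 = -113/46 - 4556 = -209689/46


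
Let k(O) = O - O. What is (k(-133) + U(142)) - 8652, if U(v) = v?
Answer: -8510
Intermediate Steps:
k(O) = 0
(k(-133) + U(142)) - 8652 = (0 + 142) - 8652 = 142 - 8652 = -8510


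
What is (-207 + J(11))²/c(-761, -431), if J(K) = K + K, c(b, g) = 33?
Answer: 34225/33 ≈ 1037.1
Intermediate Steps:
J(K) = 2*K
(-207 + J(11))²/c(-761, -431) = (-207 + 2*11)²/33 = (-207 + 22)²*(1/33) = (-185)²*(1/33) = 34225*(1/33) = 34225/33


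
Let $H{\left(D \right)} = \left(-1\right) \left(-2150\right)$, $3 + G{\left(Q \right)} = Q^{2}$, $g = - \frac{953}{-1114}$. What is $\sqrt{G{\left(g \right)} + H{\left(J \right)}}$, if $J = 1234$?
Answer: $\frac{\sqrt{2665326621}}{1114} \approx 46.344$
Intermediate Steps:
$g = \frac{953}{1114}$ ($g = \left(-953\right) \left(- \frac{1}{1114}\right) = \frac{953}{1114} \approx 0.85548$)
$G{\left(Q \right)} = -3 + Q^{2}$
$H{\left(D \right)} = 2150$
$\sqrt{G{\left(g \right)} + H{\left(J \right)}} = \sqrt{\left(-3 + \left(\frac{953}{1114}\right)^{2}\right) + 2150} = \sqrt{\left(-3 + \frac{908209}{1240996}\right) + 2150} = \sqrt{- \frac{2814779}{1240996} + 2150} = \sqrt{\frac{2665326621}{1240996}} = \frac{\sqrt{2665326621}}{1114}$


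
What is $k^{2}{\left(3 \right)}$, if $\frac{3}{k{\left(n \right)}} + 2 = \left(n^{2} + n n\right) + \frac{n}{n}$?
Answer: $\frac{9}{289} \approx 0.031142$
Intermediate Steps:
$k{\left(n \right)} = \frac{3}{-1 + 2 n^{2}}$ ($k{\left(n \right)} = \frac{3}{-2 + \left(\left(n^{2} + n n\right) + \frac{n}{n}\right)} = \frac{3}{-2 + \left(\left(n^{2} + n^{2}\right) + 1\right)} = \frac{3}{-2 + \left(2 n^{2} + 1\right)} = \frac{3}{-2 + \left(1 + 2 n^{2}\right)} = \frac{3}{-1 + 2 n^{2}}$)
$k^{2}{\left(3 \right)} = \left(\frac{3}{-1 + 2 \cdot 3^{2}}\right)^{2} = \left(\frac{3}{-1 + 2 \cdot 9}\right)^{2} = \left(\frac{3}{-1 + 18}\right)^{2} = \left(\frac{3}{17}\right)^{2} = \frac{9}{289}$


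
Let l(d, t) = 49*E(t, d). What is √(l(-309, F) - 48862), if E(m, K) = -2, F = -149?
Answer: 24*I*√85 ≈ 221.27*I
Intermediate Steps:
l(d, t) = -98 (l(d, t) = 49*(-2) = -98)
√(l(-309, F) - 48862) = √(-98 - 48862) = √(-48960) = 24*I*√85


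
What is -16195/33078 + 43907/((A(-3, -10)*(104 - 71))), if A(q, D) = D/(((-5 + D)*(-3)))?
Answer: -1089355882/181929 ≈ -5987.8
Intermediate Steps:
A(q, D) = D/(15 - 3*D)
-16195/33078 + 43907/((A(-3, -10)*(104 - 71))) = -16195/33078 + 43907/(((-1*(-10)/(-15 + 3*(-10)))*(104 - 71))) = -16195*1/33078 + 43907/((-1*(-10)/(-15 - 30)*33)) = -16195/33078 + 43907/((-1*(-10)/(-45)*33)) = -16195/33078 + 43907/((-1*(-10)*(-1/45)*33)) = -16195/33078 + 43907/((-2/9*33)) = -16195/33078 + 43907/(-22/3) = -16195/33078 + 43907*(-3/22) = -16195/33078 - 131721/22 = -1089355882/181929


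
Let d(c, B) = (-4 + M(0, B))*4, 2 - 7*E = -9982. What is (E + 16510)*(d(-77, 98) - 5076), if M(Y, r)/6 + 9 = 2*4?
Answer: -642334264/7 ≈ -9.1762e+7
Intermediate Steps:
M(Y, r) = -6 (M(Y, r) = -54 + 6*(2*4) = -54 + 6*8 = -54 + 48 = -6)
E = 9984/7 (E = 2/7 - ⅐*(-9982) = 2/7 + 1426 = 9984/7 ≈ 1426.3)
d(c, B) = -40 (d(c, B) = (-4 - 6)*4 = -10*4 = -40)
(E + 16510)*(d(-77, 98) - 5076) = (9984/7 + 16510)*(-40 - 5076) = (125554/7)*(-5116) = -642334264/7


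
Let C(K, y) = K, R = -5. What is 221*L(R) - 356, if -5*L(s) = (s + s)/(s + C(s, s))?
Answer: -2001/5 ≈ -400.20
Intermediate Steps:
L(s) = -⅕ (L(s) = -(s + s)/(5*(s + s)) = -2*s/(5*(2*s)) = -2*s*1/(2*s)/5 = -⅕*1 = -⅕)
221*L(R) - 356 = 221*(-⅕) - 356 = -221/5 - 356 = -2001/5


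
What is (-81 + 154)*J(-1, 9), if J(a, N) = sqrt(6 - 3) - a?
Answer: 73 + 73*sqrt(3) ≈ 199.44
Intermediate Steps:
J(a, N) = sqrt(3) - a
(-81 + 154)*J(-1, 9) = (-81 + 154)*(sqrt(3) - 1*(-1)) = 73*(sqrt(3) + 1) = 73*(1 + sqrt(3)) = 73 + 73*sqrt(3)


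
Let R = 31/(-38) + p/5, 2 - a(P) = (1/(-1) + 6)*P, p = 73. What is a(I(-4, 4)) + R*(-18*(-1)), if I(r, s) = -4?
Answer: 25661/95 ≈ 270.12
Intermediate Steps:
a(P) = 2 - 5*P (a(P) = 2 - (1/(-1) + 6)*P = 2 - (-1 + 6)*P = 2 - 5*P)
R = 2619/190 (R = 31/(-38) + 73/5 = 31*(-1/38) + 73*(⅕) = -31/38 + 73/5 = 2619/190 ≈ 13.784)
a(I(-4, 4)) + R*(-18*(-1)) = (2 - 5*(-4)) + 2619*(-18*(-1))/190 = (2 + 20) + (2619/190)*18 = 22 + 23571/95 = 25661/95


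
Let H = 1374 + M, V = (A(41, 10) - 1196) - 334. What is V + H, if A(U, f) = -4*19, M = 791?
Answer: 559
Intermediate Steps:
A(U, f) = -76
V = -1606 (V = (-76 - 1196) - 334 = -1272 - 334 = -1606)
H = 2165 (H = 1374 + 791 = 2165)
V + H = -1606 + 2165 = 559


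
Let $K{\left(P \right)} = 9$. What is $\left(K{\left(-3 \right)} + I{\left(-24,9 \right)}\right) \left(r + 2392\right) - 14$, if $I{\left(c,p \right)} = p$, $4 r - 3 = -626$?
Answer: $\frac{80477}{2} \approx 40239.0$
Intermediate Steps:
$r = - \frac{623}{4}$ ($r = \frac{3}{4} + \frac{1}{4} \left(-626\right) = \frac{3}{4} - \frac{313}{2} = - \frac{623}{4} \approx -155.75$)
$\left(K{\left(-3 \right)} + I{\left(-24,9 \right)}\right) \left(r + 2392\right) - 14 = \left(9 + 9\right) \left(- \frac{623}{4} + 2392\right) - 14 = 18 \cdot \frac{8945}{4} - 14 = \frac{80505}{2} - 14 = \frac{80477}{2}$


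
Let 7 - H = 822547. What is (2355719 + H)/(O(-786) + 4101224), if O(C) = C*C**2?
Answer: -1533179/481486432 ≈ -0.0031843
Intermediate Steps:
H = -822540 (H = 7 - 1*822547 = 7 - 822547 = -822540)
O(C) = C**3
(2355719 + H)/(O(-786) + 4101224) = (2355719 - 822540)/((-786)**3 + 4101224) = 1533179/(-485587656 + 4101224) = 1533179/(-481486432) = 1533179*(-1/481486432) = -1533179/481486432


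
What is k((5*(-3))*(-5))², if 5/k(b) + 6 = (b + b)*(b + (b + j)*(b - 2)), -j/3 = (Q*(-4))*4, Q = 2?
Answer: 25/3548303085636 ≈ 7.0456e-12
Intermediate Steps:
j = 96 (j = -3*2*(-4)*4 = -(-24)*4 = -3*(-32) = 96)
k(b) = 5/(-6 + 2*b*(b + (-2 + b)*(96 + b))) (k(b) = 5/(-6 + (b + b)*(b + (b + 96)*(b - 2))) = 5/(-6 + (2*b)*(b + (96 + b)*(-2 + b))) = 5/(-6 + (2*b)*(b + (-2 + b)*(96 + b))) = 5/(-6 + 2*b*(b + (-2 + b)*(96 + b))))
k((5*(-3))*(-5))² = (5/(2*(-3 + ((5*(-3))*(-5))³ - 192*5*(-3)*(-5) + 95*((5*(-3))*(-5))²)))² = (5/(2*(-3 + (-15*(-5))³ - (-2880)*(-5) + 95*(-15*(-5))²)))² = (5/(2*(-3 + 75³ - 192*75 + 95*75²)))² = (5/(2*(-3 + 421875 - 14400 + 95*5625)))² = (5/(2*(-3 + 421875 - 14400 + 534375)))² = ((5/2)/941847)² = ((5/2)*(1/941847))² = (5/1883694)² = 25/3548303085636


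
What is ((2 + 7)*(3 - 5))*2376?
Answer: -42768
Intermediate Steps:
((2 + 7)*(3 - 5))*2376 = (9*(-2))*2376 = -18*2376 = -42768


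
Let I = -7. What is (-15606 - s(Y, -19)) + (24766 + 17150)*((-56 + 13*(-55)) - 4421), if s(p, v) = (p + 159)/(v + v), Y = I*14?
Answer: -8270452103/38 ≈ -2.1764e+8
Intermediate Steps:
Y = -98 (Y = -7*14 = -98)
s(p, v) = (159 + p)/(2*v) (s(p, v) = (159 + p)/((2*v)) = (159 + p)*(1/(2*v)) = (159 + p)/(2*v))
(-15606 - s(Y, -19)) + (24766 + 17150)*((-56 + 13*(-55)) - 4421) = (-15606 - (159 - 98)/(2*(-19))) + (24766 + 17150)*((-56 + 13*(-55)) - 4421) = (-15606 - (-1)*61/(2*19)) + 41916*((-56 - 715) - 4421) = (-15606 - 1*(-61/38)) + 41916*(-771 - 4421) = (-15606 + 61/38) + 41916*(-5192) = -592967/38 - 217627872 = -8270452103/38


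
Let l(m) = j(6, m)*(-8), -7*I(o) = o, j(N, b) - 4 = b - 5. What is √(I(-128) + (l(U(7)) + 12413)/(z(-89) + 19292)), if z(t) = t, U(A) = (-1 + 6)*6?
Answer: √341866342671/134421 ≈ 4.3497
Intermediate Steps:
U(A) = 30 (U(A) = 5*6 = 30)
j(N, b) = -1 + b (j(N, b) = 4 + (b - 5) = 4 + (-5 + b) = -1 + b)
I(o) = -o/7
l(m) = 8 - 8*m (l(m) = (-1 + m)*(-8) = 8 - 8*m)
√(I(-128) + (l(U(7)) + 12413)/(z(-89) + 19292)) = √(-⅐*(-128) + ((8 - 8*30) + 12413)/(-89 + 19292)) = √(128/7 + ((8 - 240) + 12413)/19203) = √(128/7 + (-232 + 12413)*(1/19203)) = √(128/7 + 12181*(1/19203)) = √(128/7 + 12181/19203) = √(2543251/134421) = √341866342671/134421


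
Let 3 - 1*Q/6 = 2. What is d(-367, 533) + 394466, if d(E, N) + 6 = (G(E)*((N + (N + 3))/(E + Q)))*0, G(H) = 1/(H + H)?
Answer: 394460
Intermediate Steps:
Q = 6 (Q = 18 - 6*2 = 18 - 12 = 6)
G(H) = 1/(2*H)
d(E, N) = -6 (d(E, N) = -6 + ((1/(2*E))*((N + (N + 3))/(E + 6)))*0 = -6 + ((1/(2*E))*((N + (3 + N))/(6 + E)))*0 = -6 + ((1/(2*E))*((3 + 2*N)/(6 + E)))*0 = -6 + ((3 + 2*N)/(2*E*(6 + E)))*0 = -6 + 0 = -6)
d(-367, 533) + 394466 = -6 + 394466 = 394460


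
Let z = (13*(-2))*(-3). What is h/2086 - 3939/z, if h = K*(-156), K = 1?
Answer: -105499/2086 ≈ -50.575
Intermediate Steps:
z = 78 (z = -26*(-3) = 78)
h = -156 (h = 1*(-156) = -156)
h/2086 - 3939/z = -156/2086 - 3939/78 = -156*1/2086 - 3939*1/78 = -78/1043 - 101/2 = -105499/2086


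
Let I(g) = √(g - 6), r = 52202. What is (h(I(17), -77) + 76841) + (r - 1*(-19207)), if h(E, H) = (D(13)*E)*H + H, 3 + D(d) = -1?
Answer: 148173 + 308*√11 ≈ 1.4919e+5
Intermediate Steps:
I(g) = √(-6 + g)
D(d) = -4 (D(d) = -3 - 1 = -4)
h(E, H) = H - 4*E*H (h(E, H) = (-4*E)*H + H = -4*E*H + H = H - 4*E*H)
(h(I(17), -77) + 76841) + (r - 1*(-19207)) = (-77*(1 - 4*√(-6 + 17)) + 76841) + (52202 - 1*(-19207)) = (-77*(1 - 4*√11) + 76841) + (52202 + 19207) = ((-77 + 308*√11) + 76841) + 71409 = (76764 + 308*√11) + 71409 = 148173 + 308*√11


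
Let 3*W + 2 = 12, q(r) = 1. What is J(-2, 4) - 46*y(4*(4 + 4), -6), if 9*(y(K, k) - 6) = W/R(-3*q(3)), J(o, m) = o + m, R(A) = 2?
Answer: -7628/27 ≈ -282.52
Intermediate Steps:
J(o, m) = m + o
W = 10/3 (W = -⅔ + (⅓)*12 = -⅔ + 4 = 10/3 ≈ 3.3333)
y(K, k) = 167/27 (y(K, k) = 6 + ((10/3)/2)/9 = 6 + ((10/3)*(½))/9 = 6 + (⅑)*(5/3) = 6 + 5/27 = 167/27)
J(-2, 4) - 46*y(4*(4 + 4), -6) = (4 - 2) - 46*167/27 = 2 - 7682/27 = -7628/27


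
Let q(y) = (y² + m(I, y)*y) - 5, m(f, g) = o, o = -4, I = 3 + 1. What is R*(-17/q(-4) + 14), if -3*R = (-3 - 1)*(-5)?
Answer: -7220/81 ≈ -89.136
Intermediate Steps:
I = 4
m(f, g) = -4
R = -20/3 (R = -(-3 - 1)*(-5)/3 = -(-4)*(-5)/3 = -⅓*20 = -20/3 ≈ -6.6667)
q(y) = -5 + y² - 4*y (q(y) = (y² - 4*y) - 5 = -5 + y² - 4*y)
R*(-17/q(-4) + 14) = -20*(-17/(-5 + (-4)² - 4*(-4)) + 14)/3 = -20*(-17/(-5 + 16 + 16) + 14)/3 = -20*(-17/27 + 14)/3 = -20/3*361/27 = -7220/81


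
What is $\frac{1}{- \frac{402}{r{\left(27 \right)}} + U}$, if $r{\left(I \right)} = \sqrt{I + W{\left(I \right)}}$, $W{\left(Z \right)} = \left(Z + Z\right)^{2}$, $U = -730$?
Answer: $- \frac{119355}{87120172} + \frac{67 \sqrt{327}}{87120172} \approx -0.0013561$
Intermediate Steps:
$W{\left(Z \right)} = 4 Z^{2}$ ($W{\left(Z \right)} = \left(2 Z\right)^{2} = 4 Z^{2}$)
$r{\left(I \right)} = \sqrt{I + 4 I^{2}}$
$\frac{1}{- \frac{402}{r{\left(27 \right)}} + U} = \frac{1}{- \frac{402}{\sqrt{27 \left(1 + 4 \cdot 27\right)}} - 730} = \frac{1}{- \frac{402}{\sqrt{27 \left(1 + 108\right)}} - 730} = \frac{1}{- \frac{402}{\sqrt{27 \cdot 109}} - 730} = \frac{1}{- \frac{402}{\sqrt{2943}} - 730} = \frac{1}{- \frac{402}{3 \sqrt{327}} - 730} = \frac{1}{- 402 \frac{\sqrt{327}}{981} - 730} = \frac{1}{- \frac{134 \sqrt{327}}{327} - 730} = \frac{1}{-730 - \frac{134 \sqrt{327}}{327}}$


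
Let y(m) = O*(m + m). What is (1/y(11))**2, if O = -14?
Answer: 1/94864 ≈ 1.0541e-5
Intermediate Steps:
y(m) = -28*m (y(m) = -14*(m + m) = -28*m)
(1/y(11))**2 = (1/(-28*11))**2 = (1/(-308))**2 = (-1/308)**2 = 1/94864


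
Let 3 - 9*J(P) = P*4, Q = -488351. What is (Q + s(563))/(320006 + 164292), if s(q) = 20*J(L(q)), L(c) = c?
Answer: -4440139/4358682 ≈ -1.0187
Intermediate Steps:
J(P) = ⅓ - 4*P/9 (J(P) = ⅓ - P*4/9 = ⅓ - 4*P/9)
s(q) = 20/3 - 80*q/9 (s(q) = 20*(⅓ - 4*q/9) = 20/3 - 80*q/9)
(Q + s(563))/(320006 + 164292) = (-488351 + (20/3 - 80/9*563))/(320006 + 164292) = (-488351 + (20/3 - 45040/9))/484298 = (-488351 - 44980/9)*(1/484298) = -4440139/9*1/484298 = -4440139/4358682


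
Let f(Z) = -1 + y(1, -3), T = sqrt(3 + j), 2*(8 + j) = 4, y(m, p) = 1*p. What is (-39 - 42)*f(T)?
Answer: 324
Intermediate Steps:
y(m, p) = p
j = -6 (j = -8 + (1/2)*4 = -8 + 2 = -6)
T = I*sqrt(3) (T = sqrt(3 - 6) = sqrt(-3) = I*sqrt(3) ≈ 1.732*I)
f(Z) = -4 (f(Z) = -1 - 3 = -4)
(-39 - 42)*f(T) = (-39 - 42)*(-4) = -81*(-4) = 324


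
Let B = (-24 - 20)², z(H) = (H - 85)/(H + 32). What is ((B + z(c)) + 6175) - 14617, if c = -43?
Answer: -71438/11 ≈ -6494.4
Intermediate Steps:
z(H) = (-85 + H)/(32 + H)
B = 1936 (B = (-44)² = 1936)
((B + z(c)) + 6175) - 14617 = ((1936 + (-85 - 43)/(32 - 43)) + 6175) - 14617 = ((1936 - 128/(-11)) + 6175) - 14617 = ((1936 - 1/11*(-128)) + 6175) - 14617 = ((1936 + 128/11) + 6175) - 14617 = (21424/11 + 6175) - 14617 = 89349/11 - 14617 = -71438/11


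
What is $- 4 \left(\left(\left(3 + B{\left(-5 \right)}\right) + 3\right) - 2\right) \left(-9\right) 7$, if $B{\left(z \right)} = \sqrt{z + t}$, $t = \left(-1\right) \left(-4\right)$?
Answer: $1008 + 252 i \approx 1008.0 + 252.0 i$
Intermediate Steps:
$t = 4$
$B{\left(z \right)} = \sqrt{4 + z}$ ($B{\left(z \right)} = \sqrt{z + 4} = \sqrt{4 + z}$)
$- 4 \left(\left(\left(3 + B{\left(-5 \right)}\right) + 3\right) - 2\right) \left(-9\right) 7 = - 4 \left(\left(\left(3 + \sqrt{4 - 5}\right) + 3\right) - 2\right) \left(-9\right) 7 = - 4 \left(\left(\left(3 + \sqrt{-1}\right) + 3\right) - 2\right) \left(-9\right) 7 = - 4 \left(\left(\left(3 + i\right) + 3\right) - 2\right) \left(-9\right) 7 = - 4 \left(\left(6 + i\right) - 2\right) \left(-9\right) 7 = - 4 \left(4 + i\right) \left(-9\right) 7 = \left(-16 - 4 i\right) \left(-9\right) 7 = \left(144 + 36 i\right) 7 = 1008 + 252 i$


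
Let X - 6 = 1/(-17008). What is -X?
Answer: -102047/17008 ≈ -5.9999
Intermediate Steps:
X = 102047/17008 (X = 6 + 1/(-17008) = 6 - 1/17008 = 102047/17008 ≈ 5.9999)
-X = -1*102047/17008 = -102047/17008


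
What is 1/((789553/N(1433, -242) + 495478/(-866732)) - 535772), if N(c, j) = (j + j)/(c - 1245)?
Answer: -52437286/44176234564917 ≈ -1.1870e-6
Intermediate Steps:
N(c, j) = 2*j/(-1245 + c) (N(c, j) = (2*j)/(-1245 + c) = 2*j/(-1245 + c))
1/((789553/N(1433, -242) + 495478/(-866732)) - 535772) = 1/((789553/((2*(-242)/(-1245 + 1433))) + 495478/(-866732)) - 535772) = 1/((789553/((2*(-242)/188)) + 495478*(-1/866732)) - 535772) = 1/((789553/((2*(-242)*(1/188))) - 247739/433366) - 535772) = 1/((789553/(-121/47) - 247739/433366) - 535772) = 1/((789553*(-47/121) - 247739/433366) - 535772) = 1/((-37108991/121 - 247739/433366) - 535772) = 1/(-16081804970125/52437286 - 535772) = 1/(-44176234564917/52437286) = -52437286/44176234564917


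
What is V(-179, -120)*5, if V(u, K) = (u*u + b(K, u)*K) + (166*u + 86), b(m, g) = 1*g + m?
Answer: 191465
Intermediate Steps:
b(m, g) = g + m
V(u, K) = 86 + u² + 166*u + K*(K + u) (V(u, K) = (u*u + (u + K)*K) + (166*u + 86) = (u² + (K + u)*K) + (86 + 166*u) = (u² + K*(K + u)) + (86 + 166*u) = 86 + u² + 166*u + K*(K + u))
V(-179, -120)*5 = (86 + (-179)² + 166*(-179) - 120*(-120 - 179))*5 = (86 + 32041 - 29714 - 120*(-299))*5 = (86 + 32041 - 29714 + 35880)*5 = 38293*5 = 191465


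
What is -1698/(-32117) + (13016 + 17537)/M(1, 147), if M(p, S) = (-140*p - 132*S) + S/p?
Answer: -948334595/622973449 ≈ -1.5223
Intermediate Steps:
M(p, S) = -140*p - 132*S + S/p
-1698/(-32117) + (13016 + 17537)/M(1, 147) = -1698/(-32117) + (13016 + 17537)/(-140*1 - 132*147 + 147/1) = -1698*(-1/32117) + 30553/(-140 - 19404 + 147*1) = 1698/32117 + 30553/(-140 - 19404 + 147) = 1698/32117 + 30553/(-19397) = 1698/32117 + 30553*(-1/19397) = 1698/32117 - 30553/19397 = -948334595/622973449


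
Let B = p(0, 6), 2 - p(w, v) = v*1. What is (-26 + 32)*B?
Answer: -24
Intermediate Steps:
p(w, v) = 2 - v
B = -4 (B = 2 - 1*6 = 2 - 6 = -4)
(-26 + 32)*B = (-26 + 32)*(-4) = 6*(-4) = -24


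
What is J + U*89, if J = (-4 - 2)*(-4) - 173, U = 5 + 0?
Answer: 296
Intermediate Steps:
U = 5
J = -149 (J = -6*(-4) - 173 = 24 - 173 = -149)
J + U*89 = -149 + 5*89 = -149 + 445 = 296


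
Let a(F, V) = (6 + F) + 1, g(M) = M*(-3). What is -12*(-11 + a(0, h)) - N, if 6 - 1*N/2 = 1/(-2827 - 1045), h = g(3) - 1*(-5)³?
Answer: 69695/1936 ≈ 36.000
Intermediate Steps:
g(M) = -3*M
h = 116 (h = -3*3 - 1*(-5)³ = -9 - 1*(-125) = -9 + 125 = 116)
a(F, V) = 7 + F
N = 23233/1936 (N = 12 - 2/(-2827 - 1045) = 12 - 2/(-3872) = 12 - 2*(-1/3872) = 12 + 1/1936 = 23233/1936 ≈ 12.001)
-12*(-11 + a(0, h)) - N = -12*(-11 + (7 + 0)) - 1*23233/1936 = -12*(-11 + 7) - 23233/1936 = -12*(-4) - 23233/1936 = 48 - 23233/1936 = 69695/1936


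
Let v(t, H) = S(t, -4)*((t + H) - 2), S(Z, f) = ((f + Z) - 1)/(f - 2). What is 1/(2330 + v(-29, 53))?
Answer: 3/7364 ≈ 0.00040739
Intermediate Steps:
S(Z, f) = (-1 + Z + f)/(-2 + f) (S(Z, f) = ((Z + f) - 1)/(-2 + f) = (-1 + Z + f)/(-2 + f))
v(t, H) = (⅚ - t/6)*(-2 + H + t) (v(t, H) = ((-1 + t - 4)/(-2 - 4))*((t + H) - 2) = ((-5 + t)/(-6))*((H + t) - 2) = (-(-5 + t)/6)*(-2 + H + t) = (⅚ - t/6)*(-2 + H + t))
1/(2330 + v(-29, 53)) = 1/(2330 - (-5 - 29)*(-2 + 53 - 29)/6) = 1/(2330 - ⅙*(-34)*22) = 1/(2330 + 374/3) = 1/(7364/3) = 3/7364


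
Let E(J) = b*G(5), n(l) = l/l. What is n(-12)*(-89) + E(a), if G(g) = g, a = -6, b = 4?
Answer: -69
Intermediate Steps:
n(l) = 1
E(J) = 20 (E(J) = 4*5 = 20)
n(-12)*(-89) + E(a) = 1*(-89) + 20 = -89 + 20 = -69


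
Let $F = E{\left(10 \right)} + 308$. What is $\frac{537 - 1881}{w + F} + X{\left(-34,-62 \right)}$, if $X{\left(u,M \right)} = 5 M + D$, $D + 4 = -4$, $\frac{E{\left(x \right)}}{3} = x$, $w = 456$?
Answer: $- \frac{126918}{397} \approx -319.69$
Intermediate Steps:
$E{\left(x \right)} = 3 x$
$D = -8$ ($D = -4 - 4 = -8$)
$X{\left(u,M \right)} = -8 + 5 M$ ($X{\left(u,M \right)} = 5 M - 8 = -8 + 5 M$)
$F = 338$ ($F = 3 \cdot 10 + 308 = 30 + 308 = 338$)
$\frac{537 - 1881}{w + F} + X{\left(-34,-62 \right)} = \frac{537 - 1881}{456 + 338} + \left(-8 + 5 \left(-62\right)\right) = - \frac{1344}{794} - 318 = \left(-1344\right) \frac{1}{794} - 318 = - \frac{672}{397} - 318 = - \frac{126918}{397}$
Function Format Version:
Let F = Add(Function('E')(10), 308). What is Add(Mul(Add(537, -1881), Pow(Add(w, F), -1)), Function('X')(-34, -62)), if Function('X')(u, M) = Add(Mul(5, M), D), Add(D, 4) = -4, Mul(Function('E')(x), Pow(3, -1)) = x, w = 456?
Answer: Rational(-126918, 397) ≈ -319.69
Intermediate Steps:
Function('E')(x) = Mul(3, x)
D = -8 (D = Add(-4, -4) = -8)
Function('X')(u, M) = Add(-8, Mul(5, M)) (Function('X')(u, M) = Add(Mul(5, M), -8) = Add(-8, Mul(5, M)))
F = 338 (F = Add(Mul(3, 10), 308) = Add(30, 308) = 338)
Add(Mul(Add(537, -1881), Pow(Add(w, F), -1)), Function('X')(-34, -62)) = Add(Mul(Add(537, -1881), Pow(Add(456, 338), -1)), Add(-8, Mul(5, -62))) = Add(Mul(-1344, Pow(794, -1)), Add(-8, -310)) = Add(Mul(-1344, Rational(1, 794)), -318) = Add(Rational(-672, 397), -318) = Rational(-126918, 397)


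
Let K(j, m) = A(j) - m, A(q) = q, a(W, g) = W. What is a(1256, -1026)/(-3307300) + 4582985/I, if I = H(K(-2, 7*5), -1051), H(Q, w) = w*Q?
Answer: 3789314362107/32152743775 ≈ 117.85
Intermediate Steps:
K(j, m) = j - m
H(Q, w) = Q*w
I = 38887 (I = (-2 - 7*5)*(-1051) = (-2 - 1*35)*(-1051) = (-2 - 35)*(-1051) = -37*(-1051) = 38887)
a(1256, -1026)/(-3307300) + 4582985/I = 1256/(-3307300) + 4582985/38887 = 1256*(-1/3307300) + 4582985*(1/38887) = -314/826825 + 4582985/38887 = 3789314362107/32152743775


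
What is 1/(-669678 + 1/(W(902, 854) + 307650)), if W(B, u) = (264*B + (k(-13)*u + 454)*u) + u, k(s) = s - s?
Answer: -934348/625712299943 ≈ -1.4933e-6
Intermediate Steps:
k(s) = 0
W(B, u) = 264*B + 455*u (W(B, u) = (264*B + (0*u + 454)*u) + u = (264*B + (0 + 454)*u) + u = (264*B + 454*u) + u = 264*B + 455*u)
1/(-669678 + 1/(W(902, 854) + 307650)) = 1/(-669678 + 1/((264*902 + 455*854) + 307650)) = 1/(-669678 + 1/((238128 + 388570) + 307650)) = 1/(-669678 + 1/(626698 + 307650)) = 1/(-669678 + 1/934348) = 1/(-625712299943/934348) = -934348/625712299943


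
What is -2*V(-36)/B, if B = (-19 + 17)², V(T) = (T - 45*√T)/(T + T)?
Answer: -¼ - 15*I/8 ≈ -0.25 - 1.875*I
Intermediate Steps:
V(T) = (T - 45*√T)/(2*T) (V(T) = (T - 45*√T)/((2*T)) = (T - 45*√T)*(1/(2*T)) = (T - 45*√T)/(2*T))
B = 4 (B = (-2)² = 4)
-2*V(-36)/B = -2*(½ - (-15)*I/4)/4 = -2*(½ + 15*I/4)/4 = -2*(⅛ + 15*I/16) = -¼ - 15*I/8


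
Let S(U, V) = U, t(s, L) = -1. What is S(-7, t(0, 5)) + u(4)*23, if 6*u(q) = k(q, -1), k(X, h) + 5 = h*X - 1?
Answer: -136/3 ≈ -45.333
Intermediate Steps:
k(X, h) = -6 + X*h (k(X, h) = -5 + (h*X - 1) = -5 + (X*h - 1) = -5 + (-1 + X*h) = -6 + X*h)
u(q) = -1 - q/6 (u(q) = (-6 + q*(-1))/6 = (-6 - q)/6 = -1 - q/6)
S(-7, t(0, 5)) + u(4)*23 = -7 + (-1 - ⅙*4)*23 = -7 + (-1 - ⅔)*23 = -7 - 5/3*23 = -7 - 115/3 = -136/3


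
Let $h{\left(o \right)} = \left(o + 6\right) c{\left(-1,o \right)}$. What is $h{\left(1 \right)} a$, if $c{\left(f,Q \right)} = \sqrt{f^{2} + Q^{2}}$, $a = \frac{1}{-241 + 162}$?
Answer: $- \frac{7 \sqrt{2}}{79} \approx -0.12531$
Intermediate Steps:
$a = - \frac{1}{79}$ ($a = \frac{1}{-79} = - \frac{1}{79} \approx -0.012658$)
$c{\left(f,Q \right)} = \sqrt{Q^{2} + f^{2}}$
$h{\left(o \right)} = \sqrt{1 + o^{2}} \left(6 + o\right)$ ($h{\left(o \right)} = \left(o + 6\right) \sqrt{o^{2} + \left(-1\right)^{2}} = \left(6 + o\right) \sqrt{o^{2} + 1} = \left(6 + o\right) \sqrt{1 + o^{2}} = \sqrt{1 + o^{2}} \left(6 + o\right)$)
$h{\left(1 \right)} a = \sqrt{1 + 1^{2}} \left(6 + 1\right) \left(- \frac{1}{79}\right) = \sqrt{1 + 1} \cdot 7 \left(- \frac{1}{79}\right) = \sqrt{2} \cdot 7 \left(- \frac{1}{79}\right) = 7 \sqrt{2} \left(- \frac{1}{79}\right) = - \frac{7 \sqrt{2}}{79}$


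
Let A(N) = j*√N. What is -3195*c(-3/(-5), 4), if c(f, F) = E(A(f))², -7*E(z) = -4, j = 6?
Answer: -51120/49 ≈ -1043.3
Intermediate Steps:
A(N) = 6*√N
E(z) = 4/7 (E(z) = -⅐*(-4) = 4/7)
c(f, F) = 16/49 (c(f, F) = (4/7)² = 16/49)
-3195*c(-3/(-5), 4) = -3195*16/49 = -51120/49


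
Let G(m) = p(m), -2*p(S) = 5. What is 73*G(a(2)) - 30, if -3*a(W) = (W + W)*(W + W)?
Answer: -425/2 ≈ -212.50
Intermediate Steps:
a(W) = -4*W²/3 (a(W) = -(W + W)*(W + W)/3 = -2*W*2*W/3 = -4*W²/3)
p(S) = -5/2 (p(S) = -½*5 = -5/2)
G(m) = -5/2
73*G(a(2)) - 30 = 73*(-5/2) - 30 = -365/2 - 30 = -425/2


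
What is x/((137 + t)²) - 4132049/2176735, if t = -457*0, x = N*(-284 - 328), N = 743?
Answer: -1067350659941/40855139215 ≈ -26.125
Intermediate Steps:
x = -454716 (x = 743*(-284 - 328) = 743*(-612) = -454716)
t = 0
x/((137 + t)²) - 4132049/2176735 = -454716/(137 + 0)² - 4132049/2176735 = -454716/(137²) - 4132049*1/2176735 = -454716/18769 - 4132049/2176735 = -1067350659941/40855139215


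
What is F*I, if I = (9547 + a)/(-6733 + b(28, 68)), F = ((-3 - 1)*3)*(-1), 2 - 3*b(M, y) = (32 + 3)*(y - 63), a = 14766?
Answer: -218817/5093 ≈ -42.964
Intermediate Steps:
b(M, y) = 2207/3 - 35*y/3 (b(M, y) = ⅔ - (32 + 3)*(y - 63)/3 = ⅔ - 35*(-63 + y)/3 = ⅔ - (-2205 + 35*y)/3 = ⅔ + (735 - 35*y/3) = 2207/3 - 35*y/3)
F = 12 (F = -4*3*(-1) = -12*(-1) = 12)
I = -72939/20372 (I = (9547 + 14766)/(-6733 + (2207/3 - 35/3*68)) = 24313/(-6733 + (2207/3 - 2380/3)) = 24313/(-6733 - 173/3) = 24313/(-20372/3) = 24313*(-3/20372) = -72939/20372 ≈ -3.5804)
F*I = 12*(-72939/20372) = -218817/5093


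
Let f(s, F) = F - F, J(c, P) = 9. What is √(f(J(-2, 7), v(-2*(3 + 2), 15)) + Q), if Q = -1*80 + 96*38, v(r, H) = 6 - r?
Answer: 4*√223 ≈ 59.733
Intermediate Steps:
f(s, F) = 0
Q = 3568 (Q = -80 + 3648 = 3568)
√(f(J(-2, 7), v(-2*(3 + 2), 15)) + Q) = √(0 + 3568) = √3568 = 4*√223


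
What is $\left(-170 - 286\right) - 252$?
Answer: $-708$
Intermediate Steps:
$\left(-170 - 286\right) - 252 = -456 - 252 = -708$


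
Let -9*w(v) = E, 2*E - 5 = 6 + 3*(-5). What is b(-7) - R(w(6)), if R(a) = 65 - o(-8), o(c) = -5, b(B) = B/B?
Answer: -69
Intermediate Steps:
b(B) = 1
E = -2 (E = 5/2 + (6 + 3*(-5))/2 = 5/2 + (6 - 15)/2 = 5/2 + (½)*(-9) = 5/2 - 9/2 = -2)
w(v) = 2/9 (w(v) = -⅑*(-2) = 2/9)
R(a) = 70 (R(a) = 65 - 1*(-5) = 65 + 5 = 70)
b(-7) - R(w(6)) = 1 - 1*70 = 1 - 70 = -69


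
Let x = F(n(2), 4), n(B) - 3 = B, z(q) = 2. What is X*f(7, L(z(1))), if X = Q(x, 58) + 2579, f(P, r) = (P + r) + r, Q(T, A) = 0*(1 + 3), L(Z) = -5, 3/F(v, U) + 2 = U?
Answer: -7737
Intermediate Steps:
n(B) = 3 + B
F(v, U) = 3/(-2 + U)
x = 3/2 (x = 3/(-2 + 4) = 3/2 ≈ 1.5000)
Q(T, A) = 0 (Q(T, A) = 0*4 = 0)
f(P, r) = P + 2*r
X = 2579 (X = 0 + 2579 = 2579)
X*f(7, L(z(1))) = 2579*(7 + 2*(-5)) = 2579*(7 - 10) = 2579*(-3) = -7737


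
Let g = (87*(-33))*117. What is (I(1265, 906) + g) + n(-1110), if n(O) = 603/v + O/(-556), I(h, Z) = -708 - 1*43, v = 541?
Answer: -50632221995/150398 ≈ -3.3666e+5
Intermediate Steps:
I(h, Z) = -751 (I(h, Z) = -708 - 43 = -751)
n(O) = 603/541 - O/556 (n(O) = 603/541 + O/(-556) = 603*(1/541) + O*(-1/556) = 603/541 - O/556)
g = -335907 (g = -2871*117 = -335907)
(I(1265, 906) + g) + n(-1110) = (-751 - 335907) + (603/541 - 1/556*(-1110)) = -336658 + (603/541 + 555/278) = -336658 + 467889/150398 = -50632221995/150398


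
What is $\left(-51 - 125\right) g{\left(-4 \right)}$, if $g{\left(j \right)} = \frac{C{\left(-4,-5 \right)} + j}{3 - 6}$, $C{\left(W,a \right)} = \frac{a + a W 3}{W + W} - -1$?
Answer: $- \frac{1738}{3} \approx -579.33$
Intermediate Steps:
$C{\left(W,a \right)} = 1 + \frac{a + 3 W a}{2 W}$ ($C{\left(W,a \right)} = \frac{a + W a 3}{2 W} + 1 = \left(a + 3 W a\right) \frac{1}{2 W} + 1 = \frac{a + 3 W a}{2 W} + 1 = 1 + \frac{a + 3 W a}{2 W}$)
$g{\left(j \right)} = \frac{47}{24} - \frac{j}{3}$ ($g{\left(j \right)} = \frac{\frac{-5 - 4 \left(2 + 3 \left(-5\right)\right)}{2 \left(-4\right)} + j}{3 - 6} = \frac{\frac{1}{2} \left(- \frac{1}{4}\right) \left(-5 - 4 \left(2 - 15\right)\right) + j}{-3} = \left(\frac{1}{2} \left(- \frac{1}{4}\right) \left(-5 - -52\right) + j\right) \left(- \frac{1}{3}\right) = \left(\frac{1}{2} \left(- \frac{1}{4}\right) \left(-5 + 52\right) + j\right) \left(- \frac{1}{3}\right) = \left(\frac{1}{2} \left(- \frac{1}{4}\right) 47 + j\right) \left(- \frac{1}{3}\right) = \left(- \frac{47}{8} + j\right) \left(- \frac{1}{3}\right) = \frac{47}{24} - \frac{j}{3}$)
$\left(-51 - 125\right) g{\left(-4 \right)} = \left(-51 - 125\right) \left(\frac{47}{24} - - \frac{4}{3}\right) = - 176 \left(\frac{47}{24} + \frac{4}{3}\right) = \left(-176\right) \frac{79}{24} = - \frac{1738}{3}$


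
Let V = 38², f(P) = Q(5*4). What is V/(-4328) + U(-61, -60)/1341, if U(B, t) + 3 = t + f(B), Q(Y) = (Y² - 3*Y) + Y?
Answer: -18083/161218 ≈ -0.11216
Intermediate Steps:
Q(Y) = Y² - 2*Y
f(P) = 360 (f(P) = (5*4)*(-2 + 5*4) = 20*(-2 + 20) = 20*18 = 360)
U(B, t) = 357 + t (U(B, t) = -3 + (t + 360) = -3 + (360 + t) = 357 + t)
V = 1444
V/(-4328) + U(-61, -60)/1341 = 1444/(-4328) + (357 - 60)/1341 = 1444*(-1/4328) + 297*(1/1341) = -361/1082 + 33/149 = -18083/161218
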